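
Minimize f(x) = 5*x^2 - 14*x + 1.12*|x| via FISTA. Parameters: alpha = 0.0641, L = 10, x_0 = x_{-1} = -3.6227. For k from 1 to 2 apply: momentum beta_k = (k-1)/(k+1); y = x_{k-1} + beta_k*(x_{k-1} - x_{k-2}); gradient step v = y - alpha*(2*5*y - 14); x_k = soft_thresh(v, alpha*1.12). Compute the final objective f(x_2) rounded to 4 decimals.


FISTA on f(x) = 5*x^2 - 14*x + 1.12*|x|
L = 10, alpha = 0.0641
Iteration 1: beta = 0.0, y = -3.6227 + 0.0*(-3.6227 + 3.6227) = -3.6227
  grad(y) = -50.227, v = y - alpha*grad = -0.4031
  prox(v) = soft_thresh(-0.4031, 0.0718) = -0.3314
Iteration 2: beta = 0.3333, y = -0.3314 + 0.3333*(-0.3314 + 3.6227) = 0.7658
  grad(y) = -6.3424, v = y - alpha*grad = 1.1723
  prox(v) = soft_thresh(1.1723, 0.0718) = 1.1005
f(x_2) = 5*1.1005^2 - 14*1.1005 + 1.12*|1.1005| = -8.119


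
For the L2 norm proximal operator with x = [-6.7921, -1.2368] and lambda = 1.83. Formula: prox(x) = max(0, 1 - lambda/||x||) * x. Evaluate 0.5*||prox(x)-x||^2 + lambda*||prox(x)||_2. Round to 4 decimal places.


Step 1: Compute ||x||.
||x|| = 6.9038
Step 2: Compute scaling factor.
scale = max(0, 1 - 1.83/6.9038) = 0.7349
Step 3: prox(x) = [-4.9917, -0.909]
||prox(x)|| = 5.0738
Step 4: Proximal objective.
0.5*||prox-x||^2 = 1.6745
lambda*||prox|| = 9.2851
Total = 10.9595


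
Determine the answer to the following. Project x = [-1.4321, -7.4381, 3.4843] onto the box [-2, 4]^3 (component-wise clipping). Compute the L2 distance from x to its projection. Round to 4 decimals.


Project each component onto [-2, 4].
clip(-1.4321) = -1.4321, clip(-7.4381) = -2.0, clip(3.4843) = 3.4843
Projection = [-1.4321, -2.0, 3.4843]
Squared diffs: [0.0, 29.5729, 0.0]
Distance = sqrt(29.5729) = 5.4381


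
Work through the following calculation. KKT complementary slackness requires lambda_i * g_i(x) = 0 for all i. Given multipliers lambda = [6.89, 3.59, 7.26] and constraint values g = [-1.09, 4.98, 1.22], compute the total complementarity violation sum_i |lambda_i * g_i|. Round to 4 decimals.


KKT complementary slackness check:
lambda_1 * g_1 = 6.89 * -1.09 = -7.5101
lambda_2 * g_2 = 3.59 * 4.98 = 17.8782
lambda_3 * g_3 = 7.26 * 1.22 = 8.8572
Total violation = 7.5101 + 17.8782 + 8.8572 = 34.2455


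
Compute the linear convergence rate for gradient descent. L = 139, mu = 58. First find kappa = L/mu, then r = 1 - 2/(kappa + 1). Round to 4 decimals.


Step 1: Compute the condition number.
kappa = L/mu = 139/58 = 2.3966
Step 2: Compute the convergence rate.
r = 1 - 2/(kappa + 1) = 1 - 2*mu/(L + mu) = (L - mu)/(L + mu) = 81/197 = 0.4112


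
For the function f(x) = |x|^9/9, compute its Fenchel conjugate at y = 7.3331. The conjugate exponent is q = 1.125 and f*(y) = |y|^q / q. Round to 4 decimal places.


The conjugate exponent q satisfies 1/p + 1/q = 1.
p = 9, so q = 9/(9 - 1) = 1.125
|y|^q = 7.3331^1.125 = 9.4069
f*(7.3331) = 9.4069 / 1.125 = 8.3617


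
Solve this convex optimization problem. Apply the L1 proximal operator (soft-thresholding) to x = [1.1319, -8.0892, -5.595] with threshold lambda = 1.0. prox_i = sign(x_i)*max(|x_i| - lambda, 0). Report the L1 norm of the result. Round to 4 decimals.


Soft-thresholding with lambda = 1.0:
prox(1.1319) = sign(1.1319)*max(|1.1319| - 1.0, 0) = 0.1319
prox(-8.0892) = sign(-8.0892)*max(|-8.0892| - 1.0, 0) = -7.0892
prox(-5.595) = sign(-5.595)*max(|-5.595| - 1.0, 0) = -4.595
prox(x) = [0.1319, -7.0892, -4.595]
||prox(x)||_1 = 0.1319 + 7.0892 + 4.595 = 11.8161


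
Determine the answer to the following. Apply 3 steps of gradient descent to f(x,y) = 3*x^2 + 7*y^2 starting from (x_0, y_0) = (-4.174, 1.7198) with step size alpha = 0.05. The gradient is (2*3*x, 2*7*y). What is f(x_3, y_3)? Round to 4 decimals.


Gradient descent on f(x,y) = 3*x^2 + 7*y^2.
Starting point: (-4.174, 1.7198), alpha = 0.05
Step 1: grad_x = 2*3*-4.174 = -25.044, grad_y = 2*7*1.7198 = 24.0772
  x_1 = -4.174 - 0.05*-25.044 = -2.9218
  y_1 = 1.7198 - 0.05*24.0772 = 0.5159
Step 2: grad_x = 2*3*-2.9218 = -17.5308, grad_y = 2*7*0.5159 = 7.2232
  x_2 = -2.9218 - 0.05*-17.5308 = -2.0453
  y_2 = 0.5159 - 0.05*7.2232 = 0.1548
Step 3: grad_x = 2*3*-2.0453 = -12.2716, grad_y = 2*7*0.1548 = 2.1669
  x_3 = -2.0453 - 0.05*-12.2716 = -1.4317
  y_3 = 0.1548 - 0.05*2.1669 = 0.0464
f(-1.4317, 0.0464) = 3*(-1.4317)^2 + 7*0.0464^2 = 6.1642


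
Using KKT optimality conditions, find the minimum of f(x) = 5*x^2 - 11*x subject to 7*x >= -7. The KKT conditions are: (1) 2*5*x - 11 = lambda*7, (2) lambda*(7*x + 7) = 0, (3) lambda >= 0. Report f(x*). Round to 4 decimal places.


Step 1: Try lambda = 0 (constraint inactive).
Stationarity: 2*5*x - 11 = 0
x* = 11/(2*5) = 1.1
Check constraint: 7*1.1 = 7.7 >= -7 -- satisfied.
Step 2: Compute optimal value.
f(x*) = 5*1.1^2 - 11*1.1 = -6.05


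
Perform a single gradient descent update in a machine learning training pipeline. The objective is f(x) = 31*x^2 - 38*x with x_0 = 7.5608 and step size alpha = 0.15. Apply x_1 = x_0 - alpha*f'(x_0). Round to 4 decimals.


We compute the gradient at x_0 and apply the update.
f'(x) = 62*x - 38
f'(7.5608) = 62*7.5608 - 38 = 430.7696
x_1 = 7.5608 - 0.15*430.7696 = -57.0546


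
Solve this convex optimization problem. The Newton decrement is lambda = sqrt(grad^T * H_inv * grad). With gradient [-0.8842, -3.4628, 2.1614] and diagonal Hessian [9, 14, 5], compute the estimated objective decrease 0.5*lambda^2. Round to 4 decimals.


Step 1: H is diagonal, so H^(-1) * g = [-0.0982, -0.2473, 0.4323].
Step 2: g^T H^(-1) g = sum_i g_i^2 / H_ii
  = (-0.8842)^2/9 + (-3.4628)^2/14 + (2.1614)^2/5
  = 0.0869 + 0.8565 + 0.9343 = 1.8777
Step 3: Objective decrease = 0.5 * g^T H^(-1) g = 0.9388


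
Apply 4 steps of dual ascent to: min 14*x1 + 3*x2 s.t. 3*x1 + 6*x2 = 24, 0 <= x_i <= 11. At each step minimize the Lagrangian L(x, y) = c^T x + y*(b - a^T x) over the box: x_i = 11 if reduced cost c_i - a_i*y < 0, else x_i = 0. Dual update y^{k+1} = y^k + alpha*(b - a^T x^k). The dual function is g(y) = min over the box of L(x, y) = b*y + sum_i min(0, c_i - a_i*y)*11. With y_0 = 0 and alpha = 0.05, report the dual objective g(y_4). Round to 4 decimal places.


Dual ascent for LP: min 14*x1 + 3*x2, 3*x1 + 6*x2 = 24, 0 <= x_i <= 11
Step 1: y^k = 0.0, reduced costs: (14.0, 3.0)
  x^k = (0.0, 0.0), subgradient = b - a^T x = 24.0
  y^{k+1} = 0.0 + 0.05*24.0 = 1.2
Step 2: y^k = 1.2, reduced costs: (10.4, -4.2)
  x^k = (0.0, 11.0), subgradient = b - a^T x = -42.0
  y^{k+1} = 1.2 + 0.05*-42.0 = -0.9
Step 3: y^k = -0.9, reduced costs: (16.7, 8.4)
  x^k = (0.0, 0.0), subgradient = b - a^T x = 24.0
  y^{k+1} = -0.9 + 0.05*24.0 = 0.3
Step 4: y^k = 0.3, reduced costs: (13.1, 1.2)
  x^k = (0.0, 0.0), subgradient = b - a^T x = 24.0
  y^{k+1} = 0.3 + 0.05*24.0 = 1.5
Dual objective at y_4 = 1.5: reduced costs (9.5, -6.0), box minimizer x = (0.0, 11.0)
g(y_4) = b*y + (c1 - a1*y)*x1 + (c2 - a2*y)*x2 = 24*1.5 + 9.5*0.0 + (-6.0)*11.0 = 36.0 + 0.0 - 66.0 = -30.0


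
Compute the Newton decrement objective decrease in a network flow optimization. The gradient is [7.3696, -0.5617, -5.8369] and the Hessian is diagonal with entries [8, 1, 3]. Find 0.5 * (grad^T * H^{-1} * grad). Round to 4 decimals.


Step 1: H is diagonal, so H^(-1) * g = [0.9212, -0.5617, -1.9456].
Step 2: g^T H^(-1) g = sum_i g_i^2 / H_ii
  = (7.3696)^2/8 + (-0.5617)^2/1 + (-5.8369)^2/3
  = 6.7889 + 0.3155 + 11.3565 = 18.4608
Step 3: Objective decrease = 0.5 * g^T H^(-1) g = 9.2304


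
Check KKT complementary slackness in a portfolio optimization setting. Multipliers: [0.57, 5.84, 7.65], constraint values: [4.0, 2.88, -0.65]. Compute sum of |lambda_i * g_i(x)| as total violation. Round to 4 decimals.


KKT complementary slackness check:
lambda_1 * g_1 = 0.57 * 4.0 = 2.28
lambda_2 * g_2 = 5.84 * 2.88 = 16.8192
lambda_3 * g_3 = 7.65 * -0.65 = -4.9725
Total violation = 2.28 + 16.8192 + 4.9725 = 24.0717


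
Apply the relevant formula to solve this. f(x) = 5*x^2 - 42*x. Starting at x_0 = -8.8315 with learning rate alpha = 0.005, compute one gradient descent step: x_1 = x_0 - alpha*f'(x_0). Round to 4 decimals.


We compute the gradient at x_0 and apply the update.
f'(x) = 10*x - 42
f'(-8.8315) = 10*-8.8315 - 42 = -130.315
x_1 = -8.8315 - 0.005*-130.315 = -8.1799


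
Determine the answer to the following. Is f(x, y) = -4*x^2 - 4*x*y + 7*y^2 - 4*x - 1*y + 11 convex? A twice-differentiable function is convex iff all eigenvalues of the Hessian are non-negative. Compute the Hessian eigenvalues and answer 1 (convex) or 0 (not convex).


The Hessian of f(x,y) = -4*x^2 - 4*x*y + 7*y^2 - 4*x - 1*y + 11 is:
H = [[-8, -4], [-4, 14]]
Trace = -8 + 14 = 6
Determinant = -8*14 - (-4)^2 = -128
Discriminant = (6)^2 - 4*-128 = 548.0
Eigenvalues: lambda_1 = -8.7047, lambda_2 = 14.7047
The function is not convex.

0


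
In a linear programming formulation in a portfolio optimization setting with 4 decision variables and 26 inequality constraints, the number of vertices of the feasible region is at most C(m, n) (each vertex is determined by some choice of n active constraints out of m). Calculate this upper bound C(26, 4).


Each vertex corresponds to some choice of n active constraints out of m, so the number of vertices is at most C(m, n) = m! / (n!(m-n)!).
m = 26, n = 4
Numerator: 26 * 25 * 24 * 23
Denominator: 4! = 24
C(26, 4) = 14950


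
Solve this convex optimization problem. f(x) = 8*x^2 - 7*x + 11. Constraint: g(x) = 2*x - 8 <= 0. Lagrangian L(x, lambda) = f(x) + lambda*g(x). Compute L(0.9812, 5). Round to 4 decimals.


Step 1: Evaluate f(x).
f(0.9812) = 8*0.9812^2 - 7*0.9812 + 11 = 11.8336
Step 2: Evaluate g(x).
g(0.9812) = 2*0.9812 - 8 = -6.0376
Step 3: Compute Lagrangian.
L = 11.8336 + 5*-6.0376 = -18.3544


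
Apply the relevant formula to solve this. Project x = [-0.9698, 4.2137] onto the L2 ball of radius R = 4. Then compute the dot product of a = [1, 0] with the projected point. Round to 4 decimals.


Step 1: Compute ||x|| (intermediates to 6 decimals).
||x|| = sqrt((-0.9698)^2 + 4.2137^2) = 4.323862
Step 2: Project.
Since ||x|| > R, scale = R/||x|| = 4/4.323862 = 0.925099, proj(x) = scale * x
proj(x) = [-0.897161, 3.89809]
Step 3: Dot product.
a^T * proj(x) = 1*(-0.897161) + 0*3.89809 = -0.8972


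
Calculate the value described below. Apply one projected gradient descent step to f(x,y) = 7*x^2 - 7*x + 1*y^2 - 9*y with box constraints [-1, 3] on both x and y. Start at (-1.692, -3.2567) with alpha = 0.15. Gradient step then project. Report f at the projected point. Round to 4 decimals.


Step 1: Compute gradient at (-1.692, -3.2567).
grad_x = 2*7*-1.692 - 7 = -30.688
grad_y = 2*1*-3.2567 - 9 = -15.5134
Step 2: Gradient step.
x_raw = -1.692 - 0.15*-30.688 = 2.9112
y_raw = -3.2567 - 0.15*-15.5134 = -0.9297
Step 3: Project onto [-1, 3].
x_proj = clip(2.9112) = 2.9112
y_proj = clip(-0.9297) = -0.9297
Step 4: Evaluate f.
f(2.9112, -0.9297) = 48.1787


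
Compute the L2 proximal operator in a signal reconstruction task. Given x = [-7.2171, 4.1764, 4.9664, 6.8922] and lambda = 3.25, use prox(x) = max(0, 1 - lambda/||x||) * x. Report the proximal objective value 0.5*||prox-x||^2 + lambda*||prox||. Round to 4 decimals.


Step 1: Compute ||x||.
||x|| = 11.9036
Step 2: Compute scaling factor.
scale = max(0, 1 - 3.25/11.9036) = 0.727
Step 3: prox(x) = [-5.2466, 3.0361, 3.6104, 5.0105]
||prox(x)|| = 8.6536
Step 4: Proximal objective.
0.5*||prox-x||^2 = 5.2813
lambda*||prox|| = 28.1242
Total = 33.4055


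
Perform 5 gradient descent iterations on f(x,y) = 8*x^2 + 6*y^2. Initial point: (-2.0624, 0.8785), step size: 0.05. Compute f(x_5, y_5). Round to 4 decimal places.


Gradient descent on f(x,y) = 8*x^2 + 6*y^2.
Starting point: (-2.0624, 0.8785), alpha = 0.05
Step 1: grad_x = 2*8*-2.0624 = -32.9984, grad_y = 2*6*0.8785 = 10.542
  x_1 = -2.0624 - 0.05*-32.9984 = -0.4125
  y_1 = 0.8785 - 0.05*10.542 = 0.3514
Step 2: grad_x = 2*8*-0.4125 = -6.5997, grad_y = 2*6*0.3514 = 4.2168
  x_2 = -0.4125 - 0.05*-6.5997 = -0.0825
  y_2 = 0.3514 - 0.05*4.2168 = 0.1406
Step 3: grad_x = 2*8*-0.0825 = -1.3199, grad_y = 2*6*0.1406 = 1.6867
  x_3 = -0.0825 - 0.05*-1.3199 = -0.0165
  y_3 = 0.1406 - 0.05*1.6867 = 0.0562
Step 4: grad_x = 2*8*-0.0165 = -0.264, grad_y = 2*6*0.0562 = 0.6747
  x_4 = -0.0165 - 0.05*-0.264 = -0.0033
  y_4 = 0.0562 - 0.05*0.6747 = 0.0225
Step 5: grad_x = 2*8*-0.0033 = -0.0528, grad_y = 2*6*0.0225 = 0.2699
  x_5 = -0.0033 - 0.05*-0.0528 = -0.0007
  y_5 = 0.0225 - 0.05*0.2699 = 0.009
f(-0.0007, 0.009) = 8*(-0.0007)^2 + 6*0.009^2 = 0.0005


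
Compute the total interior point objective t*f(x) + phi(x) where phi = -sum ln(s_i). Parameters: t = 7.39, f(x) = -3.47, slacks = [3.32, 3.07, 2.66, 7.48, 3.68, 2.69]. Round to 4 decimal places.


Step 1: Compute log-barrier.
ln values: [1.2, 1.1217, 0.9783, 2.0122, 1.3029, 0.9895]
phi = -(1.2 + 1.1217 + 0.9783 + 2.0122 + 1.3029 + 0.9895) = -7.6047
Step 2: Compute augmented objective.
t*f(x) = 7.39*-3.47 = -25.6433
Total = -25.6433 - 7.6047 = -33.248


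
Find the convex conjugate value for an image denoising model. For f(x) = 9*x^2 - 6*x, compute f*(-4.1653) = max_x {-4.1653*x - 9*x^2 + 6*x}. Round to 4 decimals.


f*(y) = sup_x {y*x - a*x^2 - b*x} = sup_x {(y-b)*x - a*x^2}
FOC: (y - b) - 2a*x = 0 => x* = (y - b)/(2a)
x* = (-4.1653 + 6)/(2*9) = 0.1019
f*(-4.1653) = (y-b)^2/(4a) = (-4.1653 + 6)^2/(4*9)
= 3.3661/36 = 0.0935


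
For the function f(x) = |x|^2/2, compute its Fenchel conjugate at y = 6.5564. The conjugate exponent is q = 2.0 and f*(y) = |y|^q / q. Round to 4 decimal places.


The conjugate exponent q satisfies 1/p + 1/q = 1.
p = 2, so q = 2/(2 - 1) = 2.0
|y|^q = 6.5564^2.0 = 42.9864
f*(6.5564) = 42.9864 / 2.0 = 21.4932


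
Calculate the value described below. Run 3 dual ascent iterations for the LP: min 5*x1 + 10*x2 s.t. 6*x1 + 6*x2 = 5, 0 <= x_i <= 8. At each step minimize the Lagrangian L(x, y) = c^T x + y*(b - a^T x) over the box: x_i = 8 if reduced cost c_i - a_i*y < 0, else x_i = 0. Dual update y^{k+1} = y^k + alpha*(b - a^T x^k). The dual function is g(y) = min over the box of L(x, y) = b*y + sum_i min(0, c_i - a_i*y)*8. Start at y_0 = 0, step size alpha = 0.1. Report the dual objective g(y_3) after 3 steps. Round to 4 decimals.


Dual ascent for LP: min 5*x1 + 10*x2, 6*x1 + 6*x2 = 5, 0 <= x_i <= 8
Step 1: y^k = 0.0, reduced costs: (5.0, 10.0)
  x^k = (0.0, 0.0), subgradient = b - a^T x = 5.0
  y^{k+1} = 0.0 + 0.1*5.0 = 0.5
Step 2: y^k = 0.5, reduced costs: (2.0, 7.0)
  x^k = (0.0, 0.0), subgradient = b - a^T x = 5.0
  y^{k+1} = 0.5 + 0.1*5.0 = 1.0
Step 3: y^k = 1.0, reduced costs: (-1.0, 4.0)
  x^k = (8.0, 0.0), subgradient = b - a^T x = -43.0
  y^{k+1} = 1.0 + 0.1*-43.0 = -3.3
Dual objective at y_3 = -3.3: reduced costs (24.8, 29.8), box minimizer x = (0.0, 0.0)
g(y_3) = b*y + (c1 - a1*y)*x1 + (c2 - a2*y)*x2 = 5*(-3.3) + 24.8*0.0 + 29.8*0.0 = -16.5 + 0.0 + 0.0 = -16.5


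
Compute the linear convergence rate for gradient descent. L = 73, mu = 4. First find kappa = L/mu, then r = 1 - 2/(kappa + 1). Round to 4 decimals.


Step 1: Compute the condition number.
kappa = L/mu = 73/4 = 18.25
Step 2: Compute the convergence rate.
r = 1 - 2/(kappa + 1) = 1 - 2*mu/(L + mu) = (L - mu)/(L + mu) = 69/77 = 0.8961


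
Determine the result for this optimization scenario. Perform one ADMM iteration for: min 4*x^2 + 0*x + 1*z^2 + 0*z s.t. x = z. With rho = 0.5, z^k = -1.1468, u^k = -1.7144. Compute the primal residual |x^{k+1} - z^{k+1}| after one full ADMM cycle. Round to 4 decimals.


ADMM iteration with rho = 0.5, z^k = -1.1468, u^k = -1.7144
Step 1: x-update.
Minimize 4*x^2 + 0*x + (0.5/2)*(x + 1.1468 - 1.7144)^2
FOC: (2*4 + 0.5)*x = 0 + 0.5*(-1.1468 + 1.7144)
x^{k+1} = 0.0334
Step 2: z-update.
Minimize 1*z^2 + 0*z + (0.5/2)*(0.0334 - z - 1.7144)^2
FOC: (2*1 + 0.5)*z = 0 + 0.5*(0.0334 - 1.7144)
z^{k+1} = -0.3362
Step 3: u-update.
u^{k+1} = -1.7144 + 0.0334 + 0.3362 = -1.3448
Step 4: Primal residual = |0.0334 + 0.3362| = 0.3696


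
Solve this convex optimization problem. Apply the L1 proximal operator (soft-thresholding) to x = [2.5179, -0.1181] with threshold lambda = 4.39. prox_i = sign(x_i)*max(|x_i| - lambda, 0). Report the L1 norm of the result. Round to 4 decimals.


Soft-thresholding with lambda = 4.39:
prox(2.5179) = sign(2.5179)*max(|2.5179| - 4.39, 0) = 0.0
prox(-0.1181) = sign(-0.1181)*max(|-0.1181| - 4.39, 0) = 0.0
prox(x) = [0.0, 0.0]
||prox(x)||_1 = 0.0 + 0.0 = 0.0


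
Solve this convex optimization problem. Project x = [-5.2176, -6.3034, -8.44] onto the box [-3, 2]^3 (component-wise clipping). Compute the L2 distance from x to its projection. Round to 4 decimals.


Project each component onto [-3, 2].
clip(-5.2176) = -3.0, clip(-6.3034) = -3.0, clip(-8.44) = -3.0
Projection = [-3.0, -3.0, -3.0]
Squared diffs: [4.9177, 10.9125, 29.5936]
Distance = sqrt(45.4238) = 6.7397


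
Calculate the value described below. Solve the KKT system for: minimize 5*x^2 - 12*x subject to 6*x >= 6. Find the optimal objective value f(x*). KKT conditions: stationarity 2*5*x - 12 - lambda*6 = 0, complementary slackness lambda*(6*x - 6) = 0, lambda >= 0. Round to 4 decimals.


Step 1: Try lambda = 0 (constraint inactive).
Stationarity: 2*5*x - 12 = 0
x* = 12/(2*5) = 1.2
Check constraint: 6*1.2 = 7.2 >= 6 -- satisfied.
Step 2: Compute optimal value.
f(x*) = 5*1.2^2 - 12*1.2 = -7.2


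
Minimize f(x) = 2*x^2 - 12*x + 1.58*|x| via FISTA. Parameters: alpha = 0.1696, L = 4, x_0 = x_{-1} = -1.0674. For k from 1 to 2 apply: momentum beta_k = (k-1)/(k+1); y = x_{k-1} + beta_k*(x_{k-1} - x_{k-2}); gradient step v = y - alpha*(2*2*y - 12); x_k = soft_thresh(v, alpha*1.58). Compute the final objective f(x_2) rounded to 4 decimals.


FISTA on f(x) = 2*x^2 - 12*x + 1.58*|x|
L = 4, alpha = 0.1696
Iteration 1: beta = 0.0, y = -1.0674 + 0.0*(-1.0674 + 1.0674) = -1.0674
  grad(y) = -16.2696, v = y - alpha*grad = 1.6919
  prox(v) = soft_thresh(1.6919, 0.268) = 1.424
Iteration 2: beta = 0.3333, y = 1.424 + 0.3333*(1.424 + 1.0674) = 2.2544
  grad(y) = -2.9824, v = y - alpha*grad = 2.7602
  prox(v) = soft_thresh(2.7602, 0.268) = 2.4922
f(x_2) = 2*2.4922^2 - 12*2.4922 + 1.58*|2.4922| = -13.5466


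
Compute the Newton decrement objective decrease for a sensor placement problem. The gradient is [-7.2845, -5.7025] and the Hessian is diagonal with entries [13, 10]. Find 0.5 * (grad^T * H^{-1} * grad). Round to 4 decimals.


Step 1: H is diagonal, so H^(-1) * g = [-0.5603, -0.5703].
Step 2: g^T H^(-1) g = sum_i g_i^2 / H_ii
  = (-7.2845)^2/13 + (-5.7025)^2/10
  = 4.0818 + 3.2519 = 7.3337
Step 3: Objective decrease = 0.5 * g^T H^(-1) g = 3.6668


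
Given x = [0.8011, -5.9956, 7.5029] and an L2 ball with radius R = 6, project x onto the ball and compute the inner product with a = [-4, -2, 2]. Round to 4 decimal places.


Step 1: Compute ||x|| (intermediates to 6 decimals).
||x|| = sqrt(0.8011^2 + (-5.9956)^2 + 7.5029^2) = 9.637556
Step 2: Project.
Since ||x|| > R, scale = R/||x|| = 6/9.637556 = 0.622564, proj(x) = scale * x
proj(x) = [0.498736, -3.732645, 4.671035]
Step 3: Dot product.
a^T * proj(x) = -4*0.498736 - 2*(-3.732645) + 2*4.671035 = 14.8124


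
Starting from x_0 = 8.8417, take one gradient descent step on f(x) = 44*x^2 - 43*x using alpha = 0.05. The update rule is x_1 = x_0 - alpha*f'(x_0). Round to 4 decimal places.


We compute the gradient at x_0 and apply the update.
f'(x) = 88*x - 43
f'(8.8417) = 88*8.8417 - 43 = 735.0696
x_1 = 8.8417 - 0.05*735.0696 = -27.9118


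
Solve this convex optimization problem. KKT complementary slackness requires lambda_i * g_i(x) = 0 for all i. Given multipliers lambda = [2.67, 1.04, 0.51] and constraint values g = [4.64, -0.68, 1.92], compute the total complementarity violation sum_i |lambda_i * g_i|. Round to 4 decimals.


KKT complementary slackness check:
lambda_1 * g_1 = 2.67 * 4.64 = 12.3888
lambda_2 * g_2 = 1.04 * -0.68 = -0.7072
lambda_3 * g_3 = 0.51 * 1.92 = 0.9792
Total violation = 12.3888 + 0.7072 + 0.9792 = 14.0752


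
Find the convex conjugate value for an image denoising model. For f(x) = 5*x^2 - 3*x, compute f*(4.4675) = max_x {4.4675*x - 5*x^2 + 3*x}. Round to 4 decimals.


f*(y) = sup_x {y*x - a*x^2 - b*x} = sup_x {(y-b)*x - a*x^2}
FOC: (y - b) - 2a*x = 0 => x* = (y - b)/(2a)
x* = (4.4675 + 3)/(2*5) = 0.7468
f*(4.4675) = (y-b)^2/(4a) = (4.4675 + 3)^2/(4*5)
= 55.7636/20 = 2.7882


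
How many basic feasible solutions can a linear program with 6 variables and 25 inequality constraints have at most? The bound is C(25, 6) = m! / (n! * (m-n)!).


Each vertex corresponds to some choice of n active constraints out of m, so the number of vertices is at most C(m, n) = m! / (n!(m-n)!).
m = 25, n = 6
Numerator: 25 * 24 * 23 * 22 * 21 * 20
Denominator: 6! = 720
C(25, 6) = 177100


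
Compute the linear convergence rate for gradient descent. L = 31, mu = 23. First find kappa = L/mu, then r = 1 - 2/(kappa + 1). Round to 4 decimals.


Step 1: Compute the condition number.
kappa = L/mu = 31/23 = 1.3478
Step 2: Compute the convergence rate.
r = 1 - 2/(kappa + 1) = 1 - 2*mu/(L + mu) = (L - mu)/(L + mu) = 8/54 = 0.1481


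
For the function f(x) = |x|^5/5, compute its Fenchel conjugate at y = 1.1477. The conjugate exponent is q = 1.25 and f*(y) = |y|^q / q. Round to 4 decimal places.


The conjugate exponent q satisfies 1/p + 1/q = 1.
p = 5, so q = 5/(5 - 1) = 1.25
|y|^q = 1.1477^1.25 = 1.1879
f*(1.1477) = 1.1879 / 1.25 = 0.9503


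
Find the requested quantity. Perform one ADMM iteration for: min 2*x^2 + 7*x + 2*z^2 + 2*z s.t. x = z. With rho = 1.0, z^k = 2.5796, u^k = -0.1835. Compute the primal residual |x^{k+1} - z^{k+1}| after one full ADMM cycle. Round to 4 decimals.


ADMM iteration with rho = 1.0, z^k = 2.5796, u^k = -0.1835
Step 1: x-update.
Minimize 2*x^2 + 7*x + (1.0/2)*(x - 2.5796 - 0.1835)^2
FOC: (2*2 + 1.0)*x = -7 + 1.0*(2.5796 + 0.1835)
x^{k+1} = -0.8474
Step 2: z-update.
Minimize 2*z^2 + 2*z + (1.0/2)*(-0.8474 - z - 0.1835)^2
FOC: (2*2 + 1.0)*z = -2 + 1.0*(-0.8474 - 0.1835)
z^{k+1} = -0.6062
Step 3: u-update.
u^{k+1} = -0.1835 - 0.8474 + 0.6062 = -0.4247
Step 4: Primal residual = |-0.8474 + 0.6062| = 0.2412


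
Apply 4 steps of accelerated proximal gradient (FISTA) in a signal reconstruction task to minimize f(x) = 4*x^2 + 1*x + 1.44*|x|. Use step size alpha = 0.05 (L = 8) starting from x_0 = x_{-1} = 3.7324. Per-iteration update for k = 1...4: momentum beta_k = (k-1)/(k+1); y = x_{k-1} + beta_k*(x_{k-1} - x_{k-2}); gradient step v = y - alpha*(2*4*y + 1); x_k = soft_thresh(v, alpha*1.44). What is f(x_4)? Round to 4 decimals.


FISTA on f(x) = 4*x^2 + 1*x + 1.44*|x|
L = 8, alpha = 0.05
Iteration 1: beta = 0.0, y = 3.7324 + 0.0*(3.7324 - 3.7324) = 3.7324
  grad(y) = 30.8592, v = y - alpha*grad = 2.1894
  prox(v) = soft_thresh(2.1894, 0.072) = 2.1174
Iteration 2: beta = 0.3333, y = 2.1174 + 0.3333*(2.1174 - 3.7324) = 1.5791
  grad(y) = 13.633, v = y - alpha*grad = 0.8975
  prox(v) = soft_thresh(0.8975, 0.072) = 0.8255
Iteration 3: beta = 0.5, y = 0.8255 + 0.5*(0.8255 - 2.1174) = 0.1795
  grad(y) = 2.4359, v = y - alpha*grad = 0.0577
  prox(v) = soft_thresh(0.0577, 0.072) = 0.0
Iteration 4: beta = 0.6, y = 0.0 + 0.6*(0.0 - 0.8255) = -0.4953
  grad(y) = -2.9623, v = y - alpha*grad = -0.3472
  prox(v) = soft_thresh(-0.3472, 0.072) = -0.2752
f(x_4) = 4*(-0.2752)^2 + 1*(-0.2752) + 1.44*|-0.2752| = 0.4239


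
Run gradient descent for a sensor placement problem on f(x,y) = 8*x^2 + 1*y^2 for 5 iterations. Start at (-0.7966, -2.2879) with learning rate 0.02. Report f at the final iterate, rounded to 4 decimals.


Gradient descent on f(x,y) = 8*x^2 + 1*y^2.
Starting point: (-0.7966, -2.2879), alpha = 0.02
Step 1: grad_x = 2*8*-0.7966 = -12.7456, grad_y = 2*1*-2.2879 = -4.5758
  x_1 = -0.7966 - 0.02*-12.7456 = -0.5417
  y_1 = -2.2879 - 0.02*-4.5758 = -2.1964
Step 2: grad_x = 2*8*-0.5417 = -8.667, grad_y = 2*1*-2.1964 = -4.3928
  x_2 = -0.5417 - 0.02*-8.667 = -0.3683
  y_2 = -2.1964 - 0.02*-4.3928 = -2.1085
Step 3: grad_x = 2*8*-0.3683 = -5.8936, grad_y = 2*1*-2.1085 = -4.2171
  x_3 = -0.3683 - 0.02*-5.8936 = -0.2505
  y_3 = -2.1085 - 0.02*-4.2171 = -2.0242
Step 4: grad_x = 2*8*-0.2505 = -4.0076, grad_y = 2*1*-2.0242 = -4.0484
  x_4 = -0.2505 - 0.02*-4.0076 = -0.1703
  y_4 = -2.0242 - 0.02*-4.0484 = -1.9432
Step 5: grad_x = 2*8*-0.1703 = -2.7252, grad_y = 2*1*-1.9432 = -3.8864
  x_5 = -0.1703 - 0.02*-2.7252 = -0.1158
  y_5 = -1.9432 - 0.02*-3.8864 = -1.8655
f(-0.1158, -1.8655) = 8*(-0.1158)^2 + 1*(-1.8655)^2 = 3.5874


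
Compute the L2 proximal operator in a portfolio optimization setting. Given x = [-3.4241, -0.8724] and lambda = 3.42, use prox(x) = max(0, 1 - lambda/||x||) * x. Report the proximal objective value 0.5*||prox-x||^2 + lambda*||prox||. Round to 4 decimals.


Step 1: Compute ||x||.
||x|| = 3.5335
Step 2: Compute scaling factor.
scale = max(0, 1 - 3.42/3.5335) = 0.0321
Step 3: prox(x) = [-0.11, -0.028]
||prox(x)|| = 0.1135
Step 4: Proximal objective.
0.5*||prox-x||^2 = 5.8482
lambda*||prox|| = 0.3882
Total = 6.2363


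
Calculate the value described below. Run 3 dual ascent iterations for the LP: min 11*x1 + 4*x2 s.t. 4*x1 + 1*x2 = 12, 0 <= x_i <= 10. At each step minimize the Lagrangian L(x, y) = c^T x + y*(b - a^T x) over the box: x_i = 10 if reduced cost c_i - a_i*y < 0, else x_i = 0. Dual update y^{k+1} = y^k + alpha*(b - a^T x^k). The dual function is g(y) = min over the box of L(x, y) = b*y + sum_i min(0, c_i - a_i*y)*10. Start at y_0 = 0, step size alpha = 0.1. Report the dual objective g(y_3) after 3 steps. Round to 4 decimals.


Dual ascent for LP: min 11*x1 + 4*x2, 4*x1 + 1*x2 = 12, 0 <= x_i <= 10
Step 1: y^k = 0.0, reduced costs: (11.0, 4.0)
  x^k = (0.0, 0.0), subgradient = b - a^T x = 12.0
  y^{k+1} = 0.0 + 0.1*12.0 = 1.2
Step 2: y^k = 1.2, reduced costs: (6.2, 2.8)
  x^k = (0.0, 0.0), subgradient = b - a^T x = 12.0
  y^{k+1} = 1.2 + 0.1*12.0 = 2.4
Step 3: y^k = 2.4, reduced costs: (1.4, 1.6)
  x^k = (0.0, 0.0), subgradient = b - a^T x = 12.0
  y^{k+1} = 2.4 + 0.1*12.0 = 3.6
Dual objective at y_3 = 3.6: reduced costs (-3.4, 0.4), box minimizer x = (10.0, 0.0)
g(y_3) = b*y + (c1 - a1*y)*x1 + (c2 - a2*y)*x2 = 12*3.6 + (-3.4)*10.0 + 0.4*0.0 = 43.2 - 34.0 + 0.0 = 9.2


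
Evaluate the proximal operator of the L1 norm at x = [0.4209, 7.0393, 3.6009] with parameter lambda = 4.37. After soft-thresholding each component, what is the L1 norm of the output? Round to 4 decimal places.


Soft-thresholding with lambda = 4.37:
prox(0.4209) = sign(0.4209)*max(|0.4209| - 4.37, 0) = 0.0
prox(7.0393) = sign(7.0393)*max(|7.0393| - 4.37, 0) = 2.6693
prox(3.6009) = sign(3.6009)*max(|3.6009| - 4.37, 0) = 0.0
prox(x) = [0.0, 2.6693, 0.0]
||prox(x)||_1 = 0.0 + 2.6693 + 0.0 = 2.6693


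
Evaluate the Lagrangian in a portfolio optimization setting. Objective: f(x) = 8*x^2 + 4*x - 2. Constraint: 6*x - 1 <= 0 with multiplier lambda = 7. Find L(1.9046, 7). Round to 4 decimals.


Step 1: Evaluate f(x).
f(1.9046) = 8*1.9046^2 + 4*1.9046 - 2 = 34.6384
Step 2: Evaluate g(x).
g(1.9046) = 6*1.9046 - 1 = 10.4276
Step 3: Compute Lagrangian.
L = 34.6384 + 7*10.4276 = 107.6316


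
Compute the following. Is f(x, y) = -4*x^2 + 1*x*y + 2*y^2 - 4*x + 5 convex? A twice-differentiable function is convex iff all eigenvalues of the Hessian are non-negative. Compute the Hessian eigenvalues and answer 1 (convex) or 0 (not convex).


The Hessian of f(x,y) = -4*x^2 + 1*x*y + 2*y^2 - 4*x + 5 is:
H = [[-8, 1], [1, 4]]
Trace = -8 + 4 = -4
Determinant = -8*4 - (1)^2 = -33
Discriminant = (-4)^2 - 4*-33 = 148.0
Eigenvalues: lambda_1 = -8.0828, lambda_2 = 4.0828
The function is not convex.

0


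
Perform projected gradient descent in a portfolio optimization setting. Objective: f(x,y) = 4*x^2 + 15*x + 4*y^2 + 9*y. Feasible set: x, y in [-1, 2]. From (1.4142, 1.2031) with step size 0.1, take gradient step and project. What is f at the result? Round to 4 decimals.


Step 1: Compute gradient at (1.4142, 1.2031).
grad_x = 2*4*1.4142 + 15 = 26.3136
grad_y = 2*4*1.2031 + 9 = 18.6248
Step 2: Gradient step.
x_raw = 1.4142 - 0.1*26.3136 = -1.2172
y_raw = 1.2031 - 0.1*18.6248 = -0.6594
Step 3: Project onto [-1, 2].
x_proj = clip(-1.2172) = -1.0
y_proj = clip(-0.6594) = -0.6594
Step 4: Evaluate f.
f(-1.0, -0.6594) = -15.1953


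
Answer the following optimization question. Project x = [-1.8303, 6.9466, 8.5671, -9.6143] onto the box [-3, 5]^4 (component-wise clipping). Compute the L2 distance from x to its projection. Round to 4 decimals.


Project each component onto [-3, 5].
clip(-1.8303) = -1.8303, clip(6.9466) = 5.0, clip(8.5671) = 5.0, clip(-9.6143) = -3.0
Projection = [-1.8303, 5.0, 5.0, -3.0]
Squared diffs: [0.0, 3.7893, 12.7242, 43.749]
Distance = sqrt(60.2625) = 7.7629


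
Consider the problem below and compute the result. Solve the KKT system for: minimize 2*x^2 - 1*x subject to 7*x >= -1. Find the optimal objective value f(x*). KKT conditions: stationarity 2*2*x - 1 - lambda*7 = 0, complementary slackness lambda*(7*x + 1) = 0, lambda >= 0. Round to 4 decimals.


Step 1: Try lambda = 0 (constraint inactive).
Stationarity: 2*2*x - 1 = 0
x* = 1/(2*2) = 0.25
Check constraint: 7*0.25 = 1.75 >= -1 -- satisfied.
Step 2: Compute optimal value.
f(x*) = 2*0.25^2 - 1*0.25 = -0.125


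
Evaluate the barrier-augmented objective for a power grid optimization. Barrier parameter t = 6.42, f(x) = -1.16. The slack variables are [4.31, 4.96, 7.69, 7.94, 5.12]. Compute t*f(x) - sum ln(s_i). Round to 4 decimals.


Step 1: Compute log-barrier.
ln values: [1.4609, 1.6014, 2.0399, 2.0719, 1.6332]
phi = -(1.4609 + 1.6014 + 2.0399 + 2.0719 + 1.6332) = -8.8073
Step 2: Compute augmented objective.
t*f(x) = 6.42*-1.16 = -7.4472
Total = -7.4472 - 8.8073 = -16.2545


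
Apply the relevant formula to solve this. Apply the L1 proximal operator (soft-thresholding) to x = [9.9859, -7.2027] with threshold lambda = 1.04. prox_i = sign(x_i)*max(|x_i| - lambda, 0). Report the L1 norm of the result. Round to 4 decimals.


Soft-thresholding with lambda = 1.04:
prox(9.9859) = sign(9.9859)*max(|9.9859| - 1.04, 0) = 8.9459
prox(-7.2027) = sign(-7.2027)*max(|-7.2027| - 1.04, 0) = -6.1627
prox(x) = [8.9459, -6.1627]
||prox(x)||_1 = 8.9459 + 6.1627 = 15.1086


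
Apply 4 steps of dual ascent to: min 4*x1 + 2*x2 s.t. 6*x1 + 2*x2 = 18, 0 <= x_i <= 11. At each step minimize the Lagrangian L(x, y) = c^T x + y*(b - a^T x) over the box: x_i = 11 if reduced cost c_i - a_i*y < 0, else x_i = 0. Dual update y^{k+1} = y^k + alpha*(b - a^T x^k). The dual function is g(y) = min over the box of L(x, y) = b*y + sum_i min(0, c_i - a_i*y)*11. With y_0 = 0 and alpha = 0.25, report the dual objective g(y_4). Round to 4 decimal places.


Dual ascent for LP: min 4*x1 + 2*x2, 6*x1 + 2*x2 = 18, 0 <= x_i <= 11
Step 1: y^k = 0.0, reduced costs: (4.0, 2.0)
  x^k = (0.0, 0.0), subgradient = b - a^T x = 18.0
  y^{k+1} = 0.0 + 0.25*18.0 = 4.5
Step 2: y^k = 4.5, reduced costs: (-23.0, -7.0)
  x^k = (11.0, 11.0), subgradient = b - a^T x = -70.0
  y^{k+1} = 4.5 + 0.25*-70.0 = -13.0
Step 3: y^k = -13.0, reduced costs: (82.0, 28.0)
  x^k = (0.0, 0.0), subgradient = b - a^T x = 18.0
  y^{k+1} = -13.0 + 0.25*18.0 = -8.5
Step 4: y^k = -8.5, reduced costs: (55.0, 19.0)
  x^k = (0.0, 0.0), subgradient = b - a^T x = 18.0
  y^{k+1} = -8.5 + 0.25*18.0 = -4.0
Dual objective at y_4 = -4.0: reduced costs (28.0, 10.0), box minimizer x = (0.0, 0.0)
g(y_4) = b*y + (c1 - a1*y)*x1 + (c2 - a2*y)*x2 = 18*(-4.0) + 28.0*0.0 + 10.0*0.0 = -72.0 + 0.0 + 0.0 = -72.0


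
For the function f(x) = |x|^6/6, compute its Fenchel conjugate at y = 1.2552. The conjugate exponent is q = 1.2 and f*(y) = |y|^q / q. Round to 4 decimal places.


The conjugate exponent q satisfies 1/p + 1/q = 1.
p = 6, so q = 6/(6 - 1) = 1.2
|y|^q = 1.2552^1.2 = 1.3136
f*(1.2552) = 1.3136 / 1.2 = 1.0946


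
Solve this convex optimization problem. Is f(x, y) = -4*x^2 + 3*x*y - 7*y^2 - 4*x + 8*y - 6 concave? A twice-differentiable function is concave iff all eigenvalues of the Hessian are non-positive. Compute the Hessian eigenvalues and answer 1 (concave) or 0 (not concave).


The Hessian of f(x,y) = -4*x^2 + 3*x*y - 7*y^2 - 4*x + 8*y - 6 is:
H = [[-8, 3], [3, -14]]
Trace = -8 - 14 = -22
Determinant = -8*-14 - (3)^2 = 103
Discriminant = (-22)^2 - 4*103 = 72.0
Eigenvalues: lambda_1 = -15.2426, lambda_2 = -6.7574
The function is concave.

1


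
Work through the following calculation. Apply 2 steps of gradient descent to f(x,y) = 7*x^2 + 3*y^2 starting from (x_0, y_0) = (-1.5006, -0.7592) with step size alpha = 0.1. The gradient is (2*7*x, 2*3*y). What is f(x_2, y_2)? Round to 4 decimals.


Gradient descent on f(x,y) = 7*x^2 + 3*y^2.
Starting point: (-1.5006, -0.7592), alpha = 0.1
Step 1: grad_x = 2*7*-1.5006 = -21.0084, grad_y = 2*3*-0.7592 = -4.5552
  x_1 = -1.5006 - 0.1*-21.0084 = 0.6002
  y_1 = -0.7592 - 0.1*-4.5552 = -0.3037
Step 2: grad_x = 2*7*0.6002 = 8.4034, grad_y = 2*3*-0.3037 = -1.8221
  x_2 = 0.6002 - 0.1*8.4034 = -0.2401
  y_2 = -0.3037 - 0.1*-1.8221 = -0.1215
f(-0.2401, -0.1215) = 7*(-0.2401)^2 + 3*(-0.1215)^2 = 0.4478


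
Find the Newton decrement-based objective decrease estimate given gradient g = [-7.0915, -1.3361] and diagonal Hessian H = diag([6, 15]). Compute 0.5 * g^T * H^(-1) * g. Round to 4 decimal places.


Step 1: H is diagonal, so H^(-1) * g = [-1.1819, -0.0891].
Step 2: g^T H^(-1) g = sum_i g_i^2 / H_ii
  = (-7.0915)^2/6 + (-1.3361)^2/15
  = 8.3816 + 0.119 = 8.5006
Step 3: Objective decrease = 0.5 * g^T H^(-1) g = 4.2503


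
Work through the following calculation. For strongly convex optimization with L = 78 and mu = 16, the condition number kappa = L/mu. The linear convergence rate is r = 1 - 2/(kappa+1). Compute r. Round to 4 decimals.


Step 1: Compute the condition number.
kappa = L/mu = 78/16 = 4.875
Step 2: Compute the convergence rate.
r = 1 - 2/(kappa + 1) = 1 - 2*mu/(L + mu) = (L - mu)/(L + mu) = 62/94 = 0.6596


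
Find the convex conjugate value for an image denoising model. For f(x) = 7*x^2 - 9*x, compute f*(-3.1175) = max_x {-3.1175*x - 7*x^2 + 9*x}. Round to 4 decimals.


f*(y) = sup_x {y*x - a*x^2 - b*x} = sup_x {(y-b)*x - a*x^2}
FOC: (y - b) - 2a*x = 0 => x* = (y - b)/(2a)
x* = (-3.1175 + 9)/(2*7) = 0.4202
f*(-3.1175) = (y-b)^2/(4a) = (-3.1175 + 9)^2/(4*7)
= 34.6038/28 = 1.2359


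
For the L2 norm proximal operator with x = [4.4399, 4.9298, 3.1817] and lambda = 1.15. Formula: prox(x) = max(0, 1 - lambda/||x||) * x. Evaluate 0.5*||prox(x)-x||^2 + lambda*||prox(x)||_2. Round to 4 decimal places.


Step 1: Compute ||x||.
||x|| = 7.3579
Step 2: Compute scaling factor.
scale = max(0, 1 - 1.15/7.3579) = 0.8437
Step 3: prox(x) = [3.746, 4.1593, 2.6844]
||prox(x)|| = 6.2079
Step 4: Proximal objective.
0.5*||prox-x||^2 = 0.6613
lambda*||prox|| = 7.1391
Total = 7.8003


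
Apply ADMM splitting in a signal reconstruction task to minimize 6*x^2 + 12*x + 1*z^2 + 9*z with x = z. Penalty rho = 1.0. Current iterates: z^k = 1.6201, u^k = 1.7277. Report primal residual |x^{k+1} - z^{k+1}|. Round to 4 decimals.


ADMM iteration with rho = 1.0, z^k = 1.6201, u^k = 1.7277
Step 1: x-update.
Minimize 6*x^2 + 12*x + (1.0/2)*(x - 1.6201 + 1.7277)^2
FOC: (2*6 + 1.0)*x = -12 + 1.0*(1.6201 - 1.7277)
x^{k+1} = -0.9314
Step 2: z-update.
Minimize 1*z^2 + 9*z + (1.0/2)*(-0.9314 - z + 1.7277)^2
FOC: (2*1 + 1.0)*z = -9 + 1.0*(-0.9314 + 1.7277)
z^{k+1} = -2.7346
Step 3: u-update.
u^{k+1} = 1.7277 - 0.9314 + 2.7346 = 3.5309
Step 4: Primal residual = |-0.9314 + 2.7346| = 1.8032


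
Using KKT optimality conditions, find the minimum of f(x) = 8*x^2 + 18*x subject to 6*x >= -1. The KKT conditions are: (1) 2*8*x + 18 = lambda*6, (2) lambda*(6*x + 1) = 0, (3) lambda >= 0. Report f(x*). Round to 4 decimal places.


Step 1: Try lambda = 0 (constraint inactive).
x_unc = -18/(2*8) = -1.125
Check: 6*-1.125 = -6.75 < -1 -- violated!
Step 2: Constraint must be active: 6*x = -1
x* = -1/6 = -0.1667 (rounded; the exact value -1/6 is used below)
lambda = (2*8*(-1/6) + 18)/6 = 2.5556
Step 3: Compute optimal value.
f(x*) = 8*(-1/6)^2 + 18*(-1/6) = -2.7778


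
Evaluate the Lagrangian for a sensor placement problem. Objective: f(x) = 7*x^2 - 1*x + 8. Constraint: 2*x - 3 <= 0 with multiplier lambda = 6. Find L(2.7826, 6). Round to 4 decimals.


Step 1: Evaluate f(x).
f(2.7826) = 7*2.7826^2 - 1*2.7826 + 8 = 59.4174
Step 2: Evaluate g(x).
g(2.7826) = 2*2.7826 - 3 = 2.5652
Step 3: Compute Lagrangian.
L = 59.4174 + 6*2.5652 = 74.8086


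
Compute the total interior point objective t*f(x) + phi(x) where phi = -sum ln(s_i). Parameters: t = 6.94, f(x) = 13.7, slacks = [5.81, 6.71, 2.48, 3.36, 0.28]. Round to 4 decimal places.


Step 1: Compute log-barrier.
ln values: [1.7596, 1.9036, 0.9083, 1.2119, -1.273]
phi = -(1.7596 + 1.9036 + 0.9083 + 1.2119 - 1.273) = -4.5104
Step 2: Compute augmented objective.
t*f(x) = 6.94*13.7 = 95.078
Total = 95.078 - 4.5104 = 90.5676


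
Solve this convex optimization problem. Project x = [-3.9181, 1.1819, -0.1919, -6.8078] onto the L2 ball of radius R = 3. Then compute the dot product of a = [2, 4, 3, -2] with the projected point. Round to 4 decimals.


Step 1: Compute ||x|| (intermediates to 6 decimals).
||x|| = sqrt((-3.9181)^2 + 1.1819^2 + (-0.1919)^2 + (-6.8078)^2) = 7.945525
Step 2: Project.
Since ||x|| > R, scale = R/||x|| = 3/7.945525 = 0.377571, proj(x) = scale * x
proj(x) = [-1.479361, 0.446251, -0.072456, -2.570428]
Step 3: Dot product.
a^T * proj(x) = 2*(-1.479361) + 4*0.446251 + 3*(-0.072456) - 2*(-2.570428) = 3.7498


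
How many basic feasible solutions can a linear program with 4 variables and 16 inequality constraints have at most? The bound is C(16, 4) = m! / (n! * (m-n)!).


Each vertex corresponds to some choice of n active constraints out of m, so the number of vertices is at most C(m, n) = m! / (n!(m-n)!).
m = 16, n = 4
Numerator: 16 * 15 * 14 * 13
Denominator: 4! = 24
C(16, 4) = 1820


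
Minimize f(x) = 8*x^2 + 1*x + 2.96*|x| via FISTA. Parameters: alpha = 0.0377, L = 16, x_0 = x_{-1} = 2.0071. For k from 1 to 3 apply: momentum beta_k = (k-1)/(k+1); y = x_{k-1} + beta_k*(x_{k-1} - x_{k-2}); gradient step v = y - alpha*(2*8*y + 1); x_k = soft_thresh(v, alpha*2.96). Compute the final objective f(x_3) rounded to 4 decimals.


FISTA on f(x) = 8*x^2 + 1*x + 2.96*|x|
L = 16, alpha = 0.0377
Iteration 1: beta = 0.0, y = 2.0071 + 0.0*(2.0071 - 2.0071) = 2.0071
  grad(y) = 33.1136, v = y - alpha*grad = 0.7587
  prox(v) = soft_thresh(0.7587, 0.1116) = 0.6471
Iteration 2: beta = 0.3333, y = 0.6471 + 0.3333*(0.6471 - 2.0071) = 0.1938
  grad(y) = 4.1008, v = y - alpha*grad = 0.0392
  prox(v) = soft_thresh(0.0392, 0.1116) = 0.0
Iteration 3: beta = 0.5, y = 0.0 + 0.5*(0.0 - 0.6471) = -0.3236
  grad(y) = -4.177, v = y - alpha*grad = -0.1661
  prox(v) = soft_thresh(-0.1661, 0.1116) = -0.0545
f(x_3) = 8*(-0.0545)^2 + 1*(-0.0545) + 2.96*|-0.0545| = 0.1306


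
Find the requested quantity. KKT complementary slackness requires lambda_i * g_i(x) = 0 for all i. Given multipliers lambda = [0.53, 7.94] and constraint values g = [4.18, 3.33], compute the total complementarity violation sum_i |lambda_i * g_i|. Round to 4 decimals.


KKT complementary slackness check:
lambda_1 * g_1 = 0.53 * 4.18 = 2.2154
lambda_2 * g_2 = 7.94 * 3.33 = 26.4402
Total violation = 2.2154 + 26.4402 = 28.6556


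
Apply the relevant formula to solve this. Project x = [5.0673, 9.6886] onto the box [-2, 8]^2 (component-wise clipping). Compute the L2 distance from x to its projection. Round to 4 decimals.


Project each component onto [-2, 8].
clip(5.0673) = 5.0673, clip(9.6886) = 8.0
Projection = [5.0673, 8.0]
Squared diffs: [0.0, 2.8514]
Distance = sqrt(2.8514) = 1.6886


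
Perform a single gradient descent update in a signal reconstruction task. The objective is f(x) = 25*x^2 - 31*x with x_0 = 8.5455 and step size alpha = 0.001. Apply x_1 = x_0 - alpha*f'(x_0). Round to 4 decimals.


We compute the gradient at x_0 and apply the update.
f'(x) = 50*x - 31
f'(8.5455) = 50*8.5455 - 31 = 396.275
x_1 = 8.5455 - 0.001*396.275 = 8.1492


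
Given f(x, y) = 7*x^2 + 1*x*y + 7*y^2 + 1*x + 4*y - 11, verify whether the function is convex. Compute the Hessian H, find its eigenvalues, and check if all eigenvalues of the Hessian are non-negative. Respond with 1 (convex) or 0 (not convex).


The Hessian of f(x,y) = 7*x^2 + 1*x*y + 7*y^2 + 1*x + 4*y - 11 is:
H = [[14, 1], [1, 14]]
Trace = 14 + 14 = 28
Determinant = 14*14 - (1)^2 = 195
Discriminant = (28)^2 - 4*195 = 4.0
Eigenvalues: lambda_1 = 13.0, lambda_2 = 15.0
The function is convex.

1
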